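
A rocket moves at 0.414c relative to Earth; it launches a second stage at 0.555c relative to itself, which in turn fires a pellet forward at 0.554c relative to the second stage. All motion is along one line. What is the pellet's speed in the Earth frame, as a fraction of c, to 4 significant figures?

Compose boost 2: (0.555 + 0.414)/(1 + 0.555×0.414) = 0.9690/1.22977 = 0.787952
Compose boost 3: (0.554 + 0.787952)/(1 + 0.554×0.787952) = 1.34195/1.43653 = 0.9342

u ≈ 0.9342c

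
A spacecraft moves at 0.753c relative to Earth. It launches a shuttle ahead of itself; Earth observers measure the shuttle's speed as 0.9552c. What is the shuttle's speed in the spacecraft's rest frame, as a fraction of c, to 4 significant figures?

u' ≈ 0.7203c

Inverse velocity addition: u' = (u − v)/(1 − uv/c²)
= (0.9552 − 0.753)/(1 − 0.9552×0.753) = 0.2022/0.280734 = 0.7203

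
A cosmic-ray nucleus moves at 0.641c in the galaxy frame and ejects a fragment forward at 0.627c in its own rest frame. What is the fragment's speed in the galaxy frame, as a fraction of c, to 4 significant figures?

Compose boost 2: (0.627 + 0.641)/(1 + 0.627×0.641) = 1.268/1.40191 = 0.9045

u ≈ 0.9045c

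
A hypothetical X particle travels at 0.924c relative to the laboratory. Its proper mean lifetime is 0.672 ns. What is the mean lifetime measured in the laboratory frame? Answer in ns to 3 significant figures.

Δt ≈ 1.76 ns

γ = 1/√(1 − 0.924²) = 2.6151
Time dilation: Δt = γτ₀ = 2.6151 × 0.672 ns = 1.76 ns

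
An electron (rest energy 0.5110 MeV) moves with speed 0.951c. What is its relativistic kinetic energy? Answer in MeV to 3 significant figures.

γ = 1/√(1 − 0.951²) = 3.2342
K = (γ − 1)m₀c² = (3.2342 − 1) × 0.5110 MeV = 2.2342 × 0.5110 MeV = 1.14 MeV

K ≈ 1.14 MeV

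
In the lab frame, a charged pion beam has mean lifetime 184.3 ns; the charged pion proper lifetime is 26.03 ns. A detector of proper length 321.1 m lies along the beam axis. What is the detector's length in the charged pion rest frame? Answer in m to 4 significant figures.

L ≈ 45.35 m

Time dilation ⇒ γ = Δt/τ₀ = 184.3/26.03 = 7.08029
Length contraction: L = L₀/γ = 321.1/7.08029 = 45.35 m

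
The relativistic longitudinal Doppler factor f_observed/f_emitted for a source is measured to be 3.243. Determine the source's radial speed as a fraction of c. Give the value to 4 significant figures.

β ≈ 0.8263

f_obs/f_src = √((1+β)/(1−β)) = 3.243  ⇒  (1+β)/(1−β) = 10.5170
β = |1 − D²|/(1 + D²) = |1 − 10.5170|/(1 + 10.5170) = 0.8263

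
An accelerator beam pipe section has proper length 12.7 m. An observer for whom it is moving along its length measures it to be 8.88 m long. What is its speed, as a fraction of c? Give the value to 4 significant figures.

β ≈ 0.7149

γ = L₀/L = 12.7/8.88 = 1.43018
β = √(1 − 1/γ²) = 0.7149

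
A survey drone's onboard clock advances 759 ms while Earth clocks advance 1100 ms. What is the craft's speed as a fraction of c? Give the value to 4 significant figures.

γ = Δt/τ₀ = 1100/759 = 1.44928
β = √(1 − 1/γ²) = √(1 − 1/1.44928²) = 0.7238

β ≈ 0.7238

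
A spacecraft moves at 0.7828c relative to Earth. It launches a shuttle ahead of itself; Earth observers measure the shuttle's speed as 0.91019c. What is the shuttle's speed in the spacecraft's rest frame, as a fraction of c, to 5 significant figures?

Inverse velocity addition: u' = (u − v)/(1 − uv/c²)
= (0.91019 − 0.7828)/(1 − 0.91019×0.7828) = 0.12739/0.2875033 = 0.44309

u' ≈ 0.44309c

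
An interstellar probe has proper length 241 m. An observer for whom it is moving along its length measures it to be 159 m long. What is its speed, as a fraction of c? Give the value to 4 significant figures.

γ = L₀/L = 241/159 = 1.51572
β = √(1 − 1/γ²) = 0.7515

β ≈ 0.7515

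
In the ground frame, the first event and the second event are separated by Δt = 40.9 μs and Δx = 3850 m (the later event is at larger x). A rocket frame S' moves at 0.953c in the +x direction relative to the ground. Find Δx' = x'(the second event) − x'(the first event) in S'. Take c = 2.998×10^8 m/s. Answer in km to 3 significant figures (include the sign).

γ = 1/√(1 − 0.953²) = 3.3007
Δx' = γ(Δx − vΔt) = 3.3007 × (3850 m − 0.953×(2.998×10^8 m/s)×40.9×10^-6 s)
= 3.3007 × (-7835.5 m) = -25.9 km

Δx' ≈ -25.9 km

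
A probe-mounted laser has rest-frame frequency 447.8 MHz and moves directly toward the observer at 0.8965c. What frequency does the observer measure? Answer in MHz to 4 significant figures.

f_obs ≈ 1917 MHz

Relativistic Doppler: f_obs = f_src √((1+β)/(1−β))
= 447.8 × √(1.89650/0.103500) = 447.8 × 4.28062 = 1917 MHz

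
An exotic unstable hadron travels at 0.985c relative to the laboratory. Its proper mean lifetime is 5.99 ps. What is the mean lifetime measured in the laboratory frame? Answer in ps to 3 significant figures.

Δt ≈ 34.7 ps

γ = 1/√(1 − 0.985²) = 5.7953
Time dilation: Δt = γτ₀ = 5.7953 × 5.99 ps = 34.7 ps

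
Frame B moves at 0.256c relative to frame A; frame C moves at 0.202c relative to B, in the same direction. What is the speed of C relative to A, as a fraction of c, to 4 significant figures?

u ≈ 0.4355c

Compose boost 2: (0.202 + 0.256)/(1 + 0.202×0.256) = 0.4580/1.05171 = 0.4355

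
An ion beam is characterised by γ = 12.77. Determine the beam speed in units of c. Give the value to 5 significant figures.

β = √(1 − 1/γ²) = √(1 − 1/12.77²) = √(0.9938678) = 0.99693

β ≈ 0.99693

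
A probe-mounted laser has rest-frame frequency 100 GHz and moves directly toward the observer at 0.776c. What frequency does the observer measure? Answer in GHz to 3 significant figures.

f_obs ≈ 282 GHz

Relativistic Doppler: f_obs = f_src √((1+β)/(1−β))
= 100 × √(1.7760/0.22400) = 100 × 2.8158 = 282 GHz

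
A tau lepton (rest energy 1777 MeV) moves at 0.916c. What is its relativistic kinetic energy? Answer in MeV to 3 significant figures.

K ≈ 2650 MeV

γ = 1/√(1 − 0.916²) = 2.4927
K = (γ − 1)m₀c² = (2.4927 − 1) × 1777 MeV = 1.4927 × 1777 MeV = 2650 MeV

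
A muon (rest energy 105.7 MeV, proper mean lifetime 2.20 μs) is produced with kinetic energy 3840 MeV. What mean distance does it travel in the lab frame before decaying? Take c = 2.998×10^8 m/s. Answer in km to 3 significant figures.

d ≈ 24.6 km

γ = 1 + K/(m₀c²) = 1 + 3840/105.7 = 37.329
β = √(1 − 1/γ²) = 0.99964
Dilated lifetime: γτ₀ = 37.329 × 2.20 μs = 82.124 μs
d = βc·γτ₀ = 0.99964 × (2.998×10^8 m/s) × 8.2124×10^-5 s = 24.6 km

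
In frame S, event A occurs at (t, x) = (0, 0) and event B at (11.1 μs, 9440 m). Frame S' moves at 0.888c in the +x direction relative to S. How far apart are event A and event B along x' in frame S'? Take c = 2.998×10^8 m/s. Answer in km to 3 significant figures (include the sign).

Δx' ≈ 14.1 km

γ = 1/√(1 − 0.888²) = 2.1747
Δx' = γ(Δx − vΔt) = 2.1747 × (9440 m − 0.888×(2.998×10^8 m/s)×11.1×10^-6 s)
= 2.1747 × (6484.9 m) = 14.1 km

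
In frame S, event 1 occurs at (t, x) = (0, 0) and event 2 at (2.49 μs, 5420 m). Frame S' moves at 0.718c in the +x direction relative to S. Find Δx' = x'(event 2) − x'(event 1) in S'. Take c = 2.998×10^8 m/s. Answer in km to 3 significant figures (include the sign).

Δx' ≈ 7.02 km

γ = 1/√(1 − 0.718²) = 1.4367
Δx' = γ(Δx − vΔt) = 1.4367 × (5420 m − 0.718×(2.998×10^8 m/s)×2.49×10^-6 s)
= 1.4367 × (4884.0 m) = 7.02 km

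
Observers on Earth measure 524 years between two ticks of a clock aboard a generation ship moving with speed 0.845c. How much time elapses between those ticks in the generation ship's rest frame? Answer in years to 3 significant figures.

τ₀ ≈ 280 years

γ = 1/√(1 − 0.845²) = 1.8700
Proper time: τ₀ = Δt/γ = 524/1.8700 = 280 years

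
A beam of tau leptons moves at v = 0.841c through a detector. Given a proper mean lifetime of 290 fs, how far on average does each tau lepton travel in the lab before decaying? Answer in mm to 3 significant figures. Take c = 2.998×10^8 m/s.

γ = 1/√(1 − 0.841²) = 1.8483
Dilated lifetime: Δt = γτ₀ = 1.8483 × 290 fs = 536.01 fs
d = vΔt = 0.841c × 536.01 fs = 2.5213×10^8 m/s × 5.3601×10^-13 s = 0.135 mm

d ≈ 0.135 mm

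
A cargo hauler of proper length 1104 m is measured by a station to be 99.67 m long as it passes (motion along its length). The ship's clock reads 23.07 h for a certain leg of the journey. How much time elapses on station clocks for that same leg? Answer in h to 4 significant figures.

Length contraction ⇒ γ = L₀/L = 1104/99.67 = 11.0766
Time dilation: Δt = γτ₀ = 11.0766 × 23.07 h = 255.5 h

Δt ≈ 255.5 h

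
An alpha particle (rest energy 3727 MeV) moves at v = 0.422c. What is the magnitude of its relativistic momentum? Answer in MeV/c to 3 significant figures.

p ≈ 1730 MeV/c

γ = 1/√(1 − 0.422²) = 1.1030
p = γβm₀c = 1.1030 × 0.422 × 3727 MeV/c = 1730 MeV/c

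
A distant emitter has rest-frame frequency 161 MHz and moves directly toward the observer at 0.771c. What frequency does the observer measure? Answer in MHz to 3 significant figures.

f_obs ≈ 448 MHz

Relativistic Doppler: f_obs = f_src √((1+β)/(1−β))
= 161 × √(1.7710/0.22900) = 161 × 2.7809 = 448 MHz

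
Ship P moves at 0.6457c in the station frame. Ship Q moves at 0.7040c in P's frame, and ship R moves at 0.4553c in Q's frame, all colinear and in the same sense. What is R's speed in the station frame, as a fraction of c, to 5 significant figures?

Compose boost 2: (0.7040 + 0.6457)/(1 + 0.7040×0.6457) = 1.3497/1.454573 = 0.9279013
Compose boost 3: (0.4553 + 0.9279013)/(1 + 0.4553×0.9279013) = 1.383201/1.422473 = 0.97239

u ≈ 0.97239c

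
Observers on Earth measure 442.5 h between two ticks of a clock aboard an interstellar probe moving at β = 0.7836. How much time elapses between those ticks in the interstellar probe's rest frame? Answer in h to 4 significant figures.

γ = 1/√(1 − 0.7836²) = 1.60962
Proper time: τ₀ = Δt/γ = 442.5/1.60962 = 274.9 h

τ₀ ≈ 274.9 h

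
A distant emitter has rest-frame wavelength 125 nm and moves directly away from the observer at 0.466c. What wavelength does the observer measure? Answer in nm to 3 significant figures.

λ_obs ≈ 207 nm

Relativistic Doppler: λ_obs = λ_src √((1+β)/(1−β))
= 125 × √(1.4660/0.53400) = 125 × 1.6569 = 207 nm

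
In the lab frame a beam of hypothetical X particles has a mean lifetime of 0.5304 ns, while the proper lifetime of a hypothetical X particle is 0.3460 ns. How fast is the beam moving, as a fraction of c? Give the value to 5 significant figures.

β ≈ 0.75793

γ = Δt/τ₀ = 0.5304/0.3460 = 1.532948
β = √(1 − 1/γ²) = √(1 − 1/1.532948²) = 0.75793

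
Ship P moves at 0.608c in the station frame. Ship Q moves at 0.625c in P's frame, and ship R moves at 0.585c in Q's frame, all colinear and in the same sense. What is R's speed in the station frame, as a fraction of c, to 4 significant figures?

Compose boost 2: (0.625 + 0.608)/(1 + 0.625×0.608) = 1.233/1.38000 = 0.893478
Compose boost 3: (0.585 + 0.893478)/(1 + 0.585×0.893478) = 1.47848/1.52268 = 0.9710

u ≈ 0.9710c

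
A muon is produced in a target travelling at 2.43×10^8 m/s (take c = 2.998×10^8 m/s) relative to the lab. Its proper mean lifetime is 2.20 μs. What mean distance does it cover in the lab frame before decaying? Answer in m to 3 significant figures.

β = v/c = 2.43×10^8 / 2.998×10^8 = 0.81054
γ = 1/√(1 − 0.81054²) = 1.7074
Dilated lifetime: Δt = γτ₀ = 1.7074 × 2.20 μs = 3.7563 μs
d = vΔt = 0.81054c × 3.7563 μs = 2.4300×10^8 m/s × 3.7563×10^-6 s = 913 m

d ≈ 913 m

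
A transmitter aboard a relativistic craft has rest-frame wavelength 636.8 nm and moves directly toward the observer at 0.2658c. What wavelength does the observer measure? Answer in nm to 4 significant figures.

λ_obs ≈ 485.0 nm

Relativistic Doppler: λ_obs = λ_src √((1−β)/(1+β))
= 636.8 × √(0.734200/1.26580) = 636.8 × 0.761596 = 485.0 nm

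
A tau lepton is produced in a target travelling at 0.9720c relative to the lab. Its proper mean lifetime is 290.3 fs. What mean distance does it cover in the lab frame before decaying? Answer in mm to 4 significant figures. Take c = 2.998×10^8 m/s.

γ = 1/√(1 − 0.9720²) = 4.25567
Dilated lifetime: Δt = γτ₀ = 4.25567 × 290.3 fs = 1235.42 fs
d = vΔt = 0.9720c × 1235.42 fs = 2.91406×10^8 m/s × 1.23542×10^-12 s = 0.3600 mm

d ≈ 0.3600 mm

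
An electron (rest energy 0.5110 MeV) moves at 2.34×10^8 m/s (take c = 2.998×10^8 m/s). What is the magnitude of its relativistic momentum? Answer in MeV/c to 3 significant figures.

β = v/c = 2.34×10^8 / 2.998×10^8 = 0.78052
γ = 1/√(1 − 0.78052²) = 1.5997
p = γβm₀c = 1.5997 × 0.78052 × 0.5110 MeV/c = 0.638 MeV/c

p ≈ 0.638 MeV/c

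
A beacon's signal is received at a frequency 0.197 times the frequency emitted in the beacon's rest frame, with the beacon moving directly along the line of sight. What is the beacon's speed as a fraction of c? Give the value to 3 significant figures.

β ≈ 0.925

f_obs/f_src = √((1−β)/(1+β)) = 0.197  ⇒  (1−β)/(1+β) = 0.038809
β = |1 − D²|/(1 + D²) = |1 − 0.038809|/(1 + 0.038809) = 0.925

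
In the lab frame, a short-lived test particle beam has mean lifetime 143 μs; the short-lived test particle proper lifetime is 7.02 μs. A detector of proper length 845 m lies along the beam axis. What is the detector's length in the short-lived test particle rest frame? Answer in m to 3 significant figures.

Time dilation ⇒ γ = Δt/τ₀ = 143/7.02 = 20.370
Length contraction: L = L₀/γ = 845/20.370 = 41.5 m

L ≈ 41.5 m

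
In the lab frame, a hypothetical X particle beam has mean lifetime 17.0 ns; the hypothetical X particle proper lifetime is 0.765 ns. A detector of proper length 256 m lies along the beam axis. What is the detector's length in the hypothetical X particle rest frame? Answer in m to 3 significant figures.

Time dilation ⇒ γ = Δt/τ₀ = 17.0/0.765 = 22.222
Length contraction: L = L₀/γ = 256/22.222 = 11.5 m

L ≈ 11.5 m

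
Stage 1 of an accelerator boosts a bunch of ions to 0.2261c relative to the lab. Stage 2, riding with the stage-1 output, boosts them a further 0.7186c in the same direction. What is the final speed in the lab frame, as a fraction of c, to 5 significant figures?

u ≈ 0.81266c

Compose boost 2: (0.7186 + 0.2261)/(1 + 0.7186×0.2261) = 0.94470/1.162475 = 0.81266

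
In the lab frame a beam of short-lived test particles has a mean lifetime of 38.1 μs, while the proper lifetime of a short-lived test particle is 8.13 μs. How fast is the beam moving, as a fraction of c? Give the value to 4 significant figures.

γ = Δt/τ₀ = 38.1/8.13 = 4.68635
β = √(1 − 1/γ²) = √(1 − 1/4.68635²) = 0.9770

β ≈ 0.9770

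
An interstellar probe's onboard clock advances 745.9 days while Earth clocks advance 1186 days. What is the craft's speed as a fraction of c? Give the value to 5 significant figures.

γ = Δt/τ₀ = 1186/745.9 = 1.590025
β = √(1 − 1/γ²) = √(1 − 1/1.590025²) = 0.77747

β ≈ 0.77747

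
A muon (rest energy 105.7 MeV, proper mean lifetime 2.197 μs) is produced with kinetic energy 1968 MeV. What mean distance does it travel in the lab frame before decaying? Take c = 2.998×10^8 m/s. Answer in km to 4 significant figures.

γ = 1 + K/(m₀c²) = 1 + 1968/105.7 = 19.6187
β = √(1 − 1/γ²) = 0.998700
Dilated lifetime: γτ₀ = 19.6187 × 2.197 μs = 43.1024 μs
d = βc·γτ₀ = 0.998700 × (2.998×10^8 m/s) × 4.31024×10^-5 s = 12.91 km

d ≈ 12.91 km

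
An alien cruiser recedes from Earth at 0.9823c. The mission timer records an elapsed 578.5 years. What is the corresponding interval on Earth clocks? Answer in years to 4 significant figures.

Δt ≈ 3088 years

γ = 1/√(1 − 0.9823²) = 5.33862
Time dilation: Δt = γτ₀ = 5.33862 × 578.5 years = 3088 years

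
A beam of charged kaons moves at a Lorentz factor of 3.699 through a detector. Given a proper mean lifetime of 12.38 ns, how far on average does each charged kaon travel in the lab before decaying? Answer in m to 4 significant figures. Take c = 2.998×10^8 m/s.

β = √(1 − 1/γ²) = √(1 − 1/3.699²) = 0.962764
Dilated lifetime: Δt = γτ₀ = 3.699 × 12.38 ns = 45.7936 ns
d = vΔt = 0.962764c × 45.7936 ns = 2.88637×10^8 m/s × 4.57936×10^-8 s = 13.22 m

d ≈ 13.22 m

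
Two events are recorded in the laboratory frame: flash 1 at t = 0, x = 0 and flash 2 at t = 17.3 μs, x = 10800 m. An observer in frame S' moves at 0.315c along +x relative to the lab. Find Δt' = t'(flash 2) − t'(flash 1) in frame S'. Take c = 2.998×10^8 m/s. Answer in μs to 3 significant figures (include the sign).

γ = 1/√(1 − 0.315²) = 1.0536
Δt' = γ(Δt − vΔx/c²) = 1.0536 × (17.3 μs − 0.315×10800 m / (2.998×10^8 m/s))
= 1.0536 × (5.9524 μs) = 6.27 μs

Δt' ≈ 6.27 μs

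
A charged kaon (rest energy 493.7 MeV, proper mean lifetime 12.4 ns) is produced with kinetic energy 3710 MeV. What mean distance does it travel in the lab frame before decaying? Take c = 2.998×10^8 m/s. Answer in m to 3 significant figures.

γ = 1 + K/(m₀c²) = 1 + 3710/493.7 = 8.5147
β = √(1 − 1/γ²) = 0.99308
Dilated lifetime: γτ₀ = 8.5147 × 12.4 ns = 105.58 ns
d = βc·γτ₀ = 0.99308 × (2.998×10^8 m/s) × 1.0558×10^-7 s = 31.4 m

d ≈ 31.4 m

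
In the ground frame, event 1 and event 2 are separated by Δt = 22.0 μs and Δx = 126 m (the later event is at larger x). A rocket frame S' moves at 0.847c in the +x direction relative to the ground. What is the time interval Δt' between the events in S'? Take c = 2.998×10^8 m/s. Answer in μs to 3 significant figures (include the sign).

Δt' ≈ 40.7 μs

γ = 1/√(1 − 0.847²) = 1.8811
Δt' = γ(Δt − vΔx/c²) = 1.8811 × (22.0 μs − 0.847×126 m / (2.998×10^8 m/s))
= 1.8811 × (21.644 μs) = 40.7 μs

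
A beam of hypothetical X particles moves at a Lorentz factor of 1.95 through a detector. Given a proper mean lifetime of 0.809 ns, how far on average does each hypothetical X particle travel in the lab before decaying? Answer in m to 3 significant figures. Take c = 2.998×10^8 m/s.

β = √(1 − 1/γ²) = √(1 − 1/1.95²) = 0.85850
Dilated lifetime: Δt = γτ₀ = 1.95 × 0.809 ns = 1.5776 ns
d = vΔt = 0.85850c × 1.5776 ns = 2.5738×10^8 m/s × 1.5776×10^-9 s = 0.406 m

d ≈ 0.406 m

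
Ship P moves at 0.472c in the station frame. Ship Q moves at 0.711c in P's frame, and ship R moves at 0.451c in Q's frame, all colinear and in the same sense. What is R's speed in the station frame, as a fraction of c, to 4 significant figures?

u ≈ 0.9552c

Compose boost 2: (0.711 + 0.472)/(1 + 0.711×0.472) = 1.183/1.33559 = 0.885750
Compose boost 3: (0.451 + 0.885750)/(1 + 0.451×0.885750) = 1.33675/1.39947 = 0.9552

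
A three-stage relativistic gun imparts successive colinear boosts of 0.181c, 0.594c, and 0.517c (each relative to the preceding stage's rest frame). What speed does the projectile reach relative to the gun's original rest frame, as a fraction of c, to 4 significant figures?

Compose boost 2: (0.594 + 0.181)/(1 + 0.594×0.181) = 0.7750/1.10751 = 0.699765
Compose boost 3: (0.517 + 0.699765)/(1 + 0.517×0.699765) = 1.21677/1.36178 = 0.8935

u ≈ 0.8935c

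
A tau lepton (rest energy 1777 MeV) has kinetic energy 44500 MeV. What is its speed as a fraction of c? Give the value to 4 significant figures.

γ = 1 + K/(m₀c²) = 1 + 44500/1777 = 26.0422
β = √(1 − 1/γ²) = 0.9993

β ≈ 0.9993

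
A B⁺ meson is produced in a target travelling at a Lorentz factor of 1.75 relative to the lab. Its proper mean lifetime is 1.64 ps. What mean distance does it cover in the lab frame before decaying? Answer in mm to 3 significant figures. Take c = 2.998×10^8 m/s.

d ≈ 0.706 mm

β = √(1 − 1/γ²) = √(1 − 1/1.75²) = 0.82065
Dilated lifetime: Δt = γτ₀ = 1.75 × 1.64 ps = 2.8700 ps
d = vΔt = 0.82065c × 2.8700 ps = 2.4603×10^8 m/s × 2.8700×10^-12 s = 0.706 mm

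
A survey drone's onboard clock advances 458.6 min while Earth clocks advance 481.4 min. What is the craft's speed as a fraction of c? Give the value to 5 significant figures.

β ≈ 0.30411

γ = Δt/τ₀ = 481.4/458.6 = 1.049717
β = √(1 − 1/γ²) = √(1 − 1/1.049717²) = 0.30411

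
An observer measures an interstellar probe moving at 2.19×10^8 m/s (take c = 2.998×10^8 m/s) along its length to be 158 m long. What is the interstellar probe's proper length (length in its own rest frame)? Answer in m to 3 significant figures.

L₀ ≈ 231 m

β = v/c = 2.19×10^8 / 2.998×10^8 = 0.73049
γ = 1/√(1 − 0.73049²) = 1.4643
L₀ = γL = 1.4643 × 158 = 231 m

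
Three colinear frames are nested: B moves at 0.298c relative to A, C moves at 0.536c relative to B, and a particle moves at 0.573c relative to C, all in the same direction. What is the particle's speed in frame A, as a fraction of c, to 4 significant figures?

Compose boost 2: (0.536 + 0.298)/(1 + 0.536×0.298) = 0.8340/1.15973 = 0.719134
Compose boost 3: (0.573 + 0.719134)/(1 + 0.573×0.719134) = 1.29213/1.41206 = 0.9151

u ≈ 0.9151c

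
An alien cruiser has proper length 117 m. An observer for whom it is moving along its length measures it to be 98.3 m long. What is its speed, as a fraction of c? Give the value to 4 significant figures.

β ≈ 0.5423

γ = L₀/L = 117/98.3 = 1.19023
β = √(1 − 1/γ²) = 0.5423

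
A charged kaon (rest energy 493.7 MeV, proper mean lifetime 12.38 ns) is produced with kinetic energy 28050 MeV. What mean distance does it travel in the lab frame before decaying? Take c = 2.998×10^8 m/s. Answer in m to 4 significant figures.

d ≈ 214.6 m

γ = 1 + K/(m₀c²) = 1 + 28050/493.7 = 57.8159
β = √(1 − 1/γ²) = 0.999850
Dilated lifetime: γτ₀ = 57.8159 × 12.38 ns = 715.761 ns
d = βc·γτ₀ = 0.999850 × (2.998×10^8 m/s) × 7.15761×10^-7 s = 214.6 m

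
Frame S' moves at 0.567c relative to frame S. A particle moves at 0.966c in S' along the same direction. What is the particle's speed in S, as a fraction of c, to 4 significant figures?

Relativistic velocity addition: u = (u' + v)/(1 + u'v/c²)
= (0.966 + 0.567)/(1 + 0.966×0.567) = 1.533/1.54772 = 0.9905

u ≈ 0.9905c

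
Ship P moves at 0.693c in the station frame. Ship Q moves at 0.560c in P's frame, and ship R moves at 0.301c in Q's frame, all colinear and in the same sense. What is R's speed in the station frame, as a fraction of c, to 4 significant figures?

Compose boost 2: (0.560 + 0.693)/(1 + 0.560×0.693) = 1.253/1.38808 = 0.902686
Compose boost 3: (0.301 + 0.902686)/(1 + 0.301×0.902686) = 1.20369/1.27171 = 0.9465

u ≈ 0.9465c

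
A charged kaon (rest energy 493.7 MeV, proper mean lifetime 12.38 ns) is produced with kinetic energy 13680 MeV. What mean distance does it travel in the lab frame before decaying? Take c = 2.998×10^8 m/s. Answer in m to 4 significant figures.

d ≈ 106.5 m

γ = 1 + K/(m₀c²) = 1 + 13680/493.7 = 28.7091
β = √(1 − 1/γ²) = 0.999393
Dilated lifetime: γτ₀ = 28.7091 × 12.38 ns = 355.419 ns
d = βc·γτ₀ = 0.999393 × (2.998×10^8 m/s) × 3.55419×10^-7 s = 106.5 m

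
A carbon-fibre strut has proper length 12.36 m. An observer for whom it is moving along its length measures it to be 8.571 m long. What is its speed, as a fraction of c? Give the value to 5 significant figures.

β ≈ 0.72051

γ = L₀/L = 12.36/8.571 = 1.442072
β = √(1 − 1/γ²) = 0.72051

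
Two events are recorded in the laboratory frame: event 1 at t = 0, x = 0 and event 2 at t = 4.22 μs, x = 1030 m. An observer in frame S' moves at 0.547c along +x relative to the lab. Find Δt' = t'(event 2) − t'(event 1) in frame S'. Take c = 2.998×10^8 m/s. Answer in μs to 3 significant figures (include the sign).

Δt' ≈ 2.80 μs

γ = 1/√(1 − 0.547²) = 1.1946
Δt' = γ(Δt − vΔx/c²) = 1.1946 × (4.22 μs − 0.547×1030 m / (2.998×10^8 m/s))
= 1.1946 × (2.3407 μs) = 2.80 μs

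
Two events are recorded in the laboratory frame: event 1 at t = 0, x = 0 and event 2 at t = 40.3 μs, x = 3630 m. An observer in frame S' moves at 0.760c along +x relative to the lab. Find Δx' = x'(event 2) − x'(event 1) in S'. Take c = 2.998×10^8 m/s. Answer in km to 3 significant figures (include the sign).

Δx' ≈ -8.54 km

γ = 1/√(1 − 0.760²) = 1.5386
Δx' = γ(Δx − vΔt) = 1.5386 × (3630 m − 0.760×(2.998×10^8 m/s)×40.3×10^-6 s)
= 1.5386 × (-5552.3 m) = -8.54 km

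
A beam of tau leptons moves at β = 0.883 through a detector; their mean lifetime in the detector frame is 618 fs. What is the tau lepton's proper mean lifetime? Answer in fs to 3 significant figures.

τ₀ ≈ 290 fs

γ = 1/√(1 − 0.883²) = 2.1305
Proper time: τ₀ = Δt/γ = 618/2.1305 = 290 fs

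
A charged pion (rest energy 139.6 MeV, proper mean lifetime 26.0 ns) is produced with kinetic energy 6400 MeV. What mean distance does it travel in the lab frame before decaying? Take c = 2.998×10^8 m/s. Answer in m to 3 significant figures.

γ = 1 + K/(m₀c²) = 1 + 6400/139.6 = 46.845
β = √(1 − 1/γ²) = 0.99977
Dilated lifetime: γτ₀ = 46.845 × 26.0 ns = 1218.0 ns
d = βc·γτ₀ = 0.99977 × (2.998×10^8 m/s) × 1.2180×10^-6 s = 365 m

d ≈ 365 m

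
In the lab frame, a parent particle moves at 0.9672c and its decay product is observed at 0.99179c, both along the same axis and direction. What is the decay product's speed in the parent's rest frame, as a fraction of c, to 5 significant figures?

Inverse velocity addition: u' = (u − v)/(1 − uv/c²)
= (0.99179 − 0.9672)/(1 − 0.99179×0.9672) = 0.024590/0.04074071 = 0.60357

u' ≈ 0.60357c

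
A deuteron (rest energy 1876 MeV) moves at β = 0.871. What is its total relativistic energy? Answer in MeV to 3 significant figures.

γ = 1/√(1 − 0.871²) = 2.0355
E = γm₀c² = 2.0355 × 1876 MeV = 3820 MeV

E ≈ 3820 MeV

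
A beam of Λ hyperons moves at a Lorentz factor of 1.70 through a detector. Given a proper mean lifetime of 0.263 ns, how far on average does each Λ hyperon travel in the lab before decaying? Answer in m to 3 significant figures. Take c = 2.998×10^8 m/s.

β = √(1 − 1/γ²) = √(1 − 1/1.70²) = 0.80869
Dilated lifetime: Δt = γτ₀ = 1.70 × 0.263 ns = 0.44710 ns
d = vΔt = 0.80869c × 0.44710 ns = 2.4245×10^8 m/s × 4.4710×10^-10 s = 0.108 m

d ≈ 0.108 m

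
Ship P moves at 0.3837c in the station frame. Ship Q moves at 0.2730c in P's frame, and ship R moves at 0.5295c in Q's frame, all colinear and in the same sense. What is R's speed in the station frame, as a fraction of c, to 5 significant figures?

u ≈ 0.85486c

Compose boost 2: (0.2730 + 0.3837)/(1 + 0.2730×0.3837) = 0.65670/1.104750 = 0.5944331
Compose boost 3: (0.5295 + 0.5944331)/(1 + 0.5295×0.5944331) = 1.123933/1.314752 = 0.85486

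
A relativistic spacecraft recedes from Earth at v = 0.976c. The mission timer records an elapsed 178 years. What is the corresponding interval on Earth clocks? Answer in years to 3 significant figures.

Δt ≈ 817 years

γ = 1/√(1 − 0.976²) = 4.5920
Time dilation: Δt = γτ₀ = 4.5920 × 178 years = 817 years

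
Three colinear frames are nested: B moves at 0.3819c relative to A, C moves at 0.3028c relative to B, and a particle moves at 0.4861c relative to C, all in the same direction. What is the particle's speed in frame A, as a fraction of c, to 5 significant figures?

Compose boost 2: (0.3028 + 0.3819)/(1 + 0.3028×0.3819) = 0.68470/1.115639 = 0.6137288
Compose boost 3: (0.4861 + 0.6137288)/(1 + 0.4861×0.6137288) = 1.099829/1.298334 = 0.84711

u ≈ 0.84711c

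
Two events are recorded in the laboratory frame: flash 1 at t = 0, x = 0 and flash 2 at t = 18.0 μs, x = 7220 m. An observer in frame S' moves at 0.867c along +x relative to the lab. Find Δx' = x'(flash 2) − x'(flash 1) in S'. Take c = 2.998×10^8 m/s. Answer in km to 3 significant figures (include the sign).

γ = 1/√(1 − 0.867²) = 2.0068
Δx' = γ(Δx − vΔt) = 2.0068 × (7220 m − 0.867×(2.998×10^8 m/s)×18.0×10^-6 s)
= 2.0068 × (2541.3 m) = 5.10 km

Δx' ≈ 5.10 km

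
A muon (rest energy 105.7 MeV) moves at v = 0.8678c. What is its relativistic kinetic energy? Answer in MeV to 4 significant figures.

K ≈ 107.0 MeV

γ = 1/√(1 − 0.8678²) = 2.01242
K = (γ − 1)m₀c² = (2.01242 − 1) × 105.7 MeV = 1.01242 × 105.7 MeV = 107.0 MeV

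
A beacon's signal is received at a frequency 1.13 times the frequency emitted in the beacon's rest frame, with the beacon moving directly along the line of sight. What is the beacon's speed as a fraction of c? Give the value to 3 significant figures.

f_obs/f_src = √((1+β)/(1−β)) = 1.13  ⇒  (1+β)/(1−β) = 1.2769
β = |1 − D²|/(1 + D²) = |1 − 1.2769|/(1 + 1.2769) = 0.122

β ≈ 0.122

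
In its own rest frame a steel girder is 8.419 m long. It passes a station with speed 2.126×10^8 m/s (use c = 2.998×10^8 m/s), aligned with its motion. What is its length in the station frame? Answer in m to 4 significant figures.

β = v/c = 2.126×10^8 / 2.998×10^8 = 0.709139
γ = 1/√(1 − 0.709139²) = 1.41830
Length contraction: L = L₀/γ = 8.419/1.41830 = 5.936 m

L ≈ 5.936 m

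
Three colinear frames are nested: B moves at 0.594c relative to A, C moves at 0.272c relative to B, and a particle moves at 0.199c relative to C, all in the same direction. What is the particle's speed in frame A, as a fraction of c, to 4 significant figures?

Compose boost 2: (0.272 + 0.594)/(1 + 0.272×0.594) = 0.8660/1.16157 = 0.745544
Compose boost 3: (0.199 + 0.745544)/(1 + 0.199×0.745544) = 0.944544/1.14836 = 0.8225

u ≈ 0.8225c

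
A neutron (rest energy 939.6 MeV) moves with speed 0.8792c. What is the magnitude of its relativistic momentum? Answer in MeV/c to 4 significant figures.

γ = 1/√(1 − 0.8792²) = 2.09884
p = γβm₀c = 2.09884 × 0.8792 × 939.6 MeV/c = 1734 MeV/c

p ≈ 1734 MeV/c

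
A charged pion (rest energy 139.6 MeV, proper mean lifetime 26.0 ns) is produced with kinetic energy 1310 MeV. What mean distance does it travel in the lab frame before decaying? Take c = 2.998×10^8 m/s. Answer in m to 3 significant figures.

γ = 1 + K/(m₀c²) = 1 + 1310/139.6 = 10.384
β = √(1 − 1/γ²) = 0.99535
Dilated lifetime: γτ₀ = 10.384 × 26.0 ns = 269.98 ns
d = βc·γτ₀ = 0.99535 × (2.998×10^8 m/s) × 2.6998×10^-7 s = 80.6 m

d ≈ 80.6 m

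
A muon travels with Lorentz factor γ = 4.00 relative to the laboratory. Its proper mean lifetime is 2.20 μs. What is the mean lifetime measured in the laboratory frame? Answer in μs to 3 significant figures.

Δt ≈ 8.80 μs

γ = 4.00 (given)
Time dilation: Δt = γτ₀ = 4.00 × 2.20 μs = 8.80 μs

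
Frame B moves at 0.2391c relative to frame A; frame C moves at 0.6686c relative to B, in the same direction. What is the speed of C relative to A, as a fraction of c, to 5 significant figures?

u ≈ 0.78259c

Compose boost 2: (0.6686 + 0.2391)/(1 + 0.6686×0.2391) = 0.90770/1.159862 = 0.78259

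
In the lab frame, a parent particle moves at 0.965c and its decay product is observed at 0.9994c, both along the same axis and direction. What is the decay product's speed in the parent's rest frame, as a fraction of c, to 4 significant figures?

u' ≈ 0.9669c

Inverse velocity addition: u' = (u − v)/(1 − uv/c²)
= (0.9994 − 0.965)/(1 − 0.9994×0.965) = 0.03440/0.0355790 = 0.9669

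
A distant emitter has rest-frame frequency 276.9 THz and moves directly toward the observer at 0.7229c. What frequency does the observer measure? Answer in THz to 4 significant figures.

f_obs ≈ 690.5 THz

Relativistic Doppler: f_obs = f_src √((1+β)/(1−β))
= 276.9 × √(1.72290/0.277100) = 276.9 × 2.49351 = 690.5 THz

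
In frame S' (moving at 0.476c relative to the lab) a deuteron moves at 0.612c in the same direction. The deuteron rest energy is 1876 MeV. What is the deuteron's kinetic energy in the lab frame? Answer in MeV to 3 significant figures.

K ≈ 1610 MeV

u_lab = (0.612 + 0.476)/(1 + 0.612×0.476) = 0.842554
γ = 1/√(1 − 0.842554²) = 1.8566
K = (γ − 1)m₀c² = (1.8566 − 1) × 1876 = 0.85662 × 1876 = 1610 MeV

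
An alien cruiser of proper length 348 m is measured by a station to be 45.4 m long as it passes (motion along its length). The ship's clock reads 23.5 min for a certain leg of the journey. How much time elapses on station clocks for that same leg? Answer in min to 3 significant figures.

Length contraction ⇒ γ = L₀/L = 348/45.4 = 7.6652
Time dilation: Δt = γτ₀ = 7.6652 × 23.5 min = 180 min

Δt ≈ 180 min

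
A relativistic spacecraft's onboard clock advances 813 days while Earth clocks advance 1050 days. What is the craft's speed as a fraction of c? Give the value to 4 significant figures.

γ = Δt/τ₀ = 1050/813 = 1.29151
β = √(1 − 1/γ²) = √(1 − 1/1.29151²) = 0.6328

β ≈ 0.6328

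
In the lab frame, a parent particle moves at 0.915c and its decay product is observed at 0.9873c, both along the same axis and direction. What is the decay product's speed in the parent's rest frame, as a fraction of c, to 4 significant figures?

u' ≈ 0.7483c

Inverse velocity addition: u' = (u − v)/(1 − uv/c²)
= (0.9873 − 0.915)/(1 − 0.9873×0.915) = 0.07230/0.0966205 = 0.7483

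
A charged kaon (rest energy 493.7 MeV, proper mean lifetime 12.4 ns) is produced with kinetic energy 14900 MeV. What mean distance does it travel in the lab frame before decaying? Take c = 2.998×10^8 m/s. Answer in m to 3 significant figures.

d ≈ 116 m

γ = 1 + K/(m₀c²) = 1 + 14900/493.7 = 31.180
β = √(1 − 1/γ²) = 0.99949
Dilated lifetime: γτ₀ = 31.180 × 12.4 ns = 386.64 ns
d = βc·γτ₀ = 0.99949 × (2.998×10^8 m/s) × 3.8664×10^-7 s = 116 m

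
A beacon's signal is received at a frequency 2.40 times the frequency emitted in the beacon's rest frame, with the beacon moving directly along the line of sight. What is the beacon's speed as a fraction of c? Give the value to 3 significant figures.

f_obs/f_src = √((1+β)/(1−β)) = 2.40  ⇒  (1+β)/(1−β) = 5.7600
β = |1 − D²|/(1 + D²) = |1 − 5.7600|/(1 + 5.7600) = 0.704

β ≈ 0.704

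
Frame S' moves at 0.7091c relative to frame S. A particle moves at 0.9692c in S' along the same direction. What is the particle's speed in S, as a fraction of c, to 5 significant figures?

Relativistic velocity addition: u = (u' + v)/(1 + u'v/c²)
= (0.9692 + 0.7091)/(1 + 0.9692×0.7091) = 1.6783/1.687260 = 0.99469

u ≈ 0.99469c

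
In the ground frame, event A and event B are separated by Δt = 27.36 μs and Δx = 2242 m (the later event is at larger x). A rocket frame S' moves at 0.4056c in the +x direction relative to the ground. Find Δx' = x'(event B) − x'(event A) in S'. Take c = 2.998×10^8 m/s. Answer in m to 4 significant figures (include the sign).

γ = 1/√(1 − 0.4056²) = 1.09403
Δx' = γ(Δx − vΔt) = 1.09403 × (2242 m − 0.4056×(2.998×10^8 m/s)×27.36×10^-6 s)
= 1.09403 × (-1084.95 m) = -1187 m

Δx' ≈ -1187 m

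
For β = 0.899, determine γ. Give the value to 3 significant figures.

γ = 1/√(1 − β²) = 1/√(1 − 0.899²) = 1/√(0.19180) = 2.28

γ ≈ 2.28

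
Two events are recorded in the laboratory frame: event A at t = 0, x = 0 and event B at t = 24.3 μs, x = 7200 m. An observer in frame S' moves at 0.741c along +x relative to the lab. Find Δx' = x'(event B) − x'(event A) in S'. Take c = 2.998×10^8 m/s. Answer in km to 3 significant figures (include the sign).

γ = 1/√(1 − 0.741²) = 1.4892
Δx' = γ(Δx − vΔt) = 1.4892 × (7200 m − 0.741×(2.998×10^8 m/s)×24.3×10^-6 s)
= 1.4892 × (1801.7 m) = 2.68 km

Δx' ≈ 2.68 km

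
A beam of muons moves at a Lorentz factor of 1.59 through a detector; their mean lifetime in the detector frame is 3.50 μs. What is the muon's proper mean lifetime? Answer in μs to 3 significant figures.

τ₀ ≈ 2.20 μs

γ = 1.59 (given)
Proper time: τ₀ = Δt/γ = 3.50/1.59 = 2.20 μs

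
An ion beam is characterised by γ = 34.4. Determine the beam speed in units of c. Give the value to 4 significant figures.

β = √(1 − 1/γ²) = √(1 − 1/34.4²) = √(0.999155) = 0.9996

β ≈ 0.9996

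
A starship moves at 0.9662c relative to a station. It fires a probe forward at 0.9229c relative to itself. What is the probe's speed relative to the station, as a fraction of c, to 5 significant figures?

u ≈ 0.99862c

Relativistic velocity addition: u = (u' + v)/(1 + u'v/c²)
= (0.9229 + 0.9662)/(1 + 0.9229×0.9662) = 1.8891/1.891706 = 0.99862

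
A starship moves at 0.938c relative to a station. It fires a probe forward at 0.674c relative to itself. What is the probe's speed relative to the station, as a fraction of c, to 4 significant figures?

Relativistic velocity addition: u = (u' + v)/(1 + u'v/c²)
= (0.674 + 0.938)/(1 + 0.674×0.938) = 1.612/1.63221 = 0.9876

u ≈ 0.9876c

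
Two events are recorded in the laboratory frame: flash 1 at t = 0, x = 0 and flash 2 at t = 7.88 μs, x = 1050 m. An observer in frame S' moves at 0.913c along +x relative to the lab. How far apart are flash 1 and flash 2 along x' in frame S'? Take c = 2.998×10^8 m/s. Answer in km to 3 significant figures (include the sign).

γ = 1/√(1 − 0.913²) = 2.4512
Δx' = γ(Δx − vΔt) = 2.4512 × (1050 m − 0.913×(2.998×10^8 m/s)×7.88×10^-6 s)
= 2.4512 × (-1106.9 m) = -2.71 km

Δx' ≈ -2.71 km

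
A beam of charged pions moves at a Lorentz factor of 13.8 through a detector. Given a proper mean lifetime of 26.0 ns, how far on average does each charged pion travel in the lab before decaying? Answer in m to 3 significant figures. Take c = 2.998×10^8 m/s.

d ≈ 107 m

β = √(1 − 1/γ²) = √(1 − 1/13.8²) = 0.99737
Dilated lifetime: Δt = γτ₀ = 13.8 × 26.0 ns = 358.80 ns
d = vΔt = 0.99737c × 358.80 ns = 2.9901×10^8 m/s × 3.5880×10^-7 s = 107 m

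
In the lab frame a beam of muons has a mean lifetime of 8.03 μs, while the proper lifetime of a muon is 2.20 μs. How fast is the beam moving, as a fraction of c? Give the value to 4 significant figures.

β ≈ 0.9617

γ = Δt/τ₀ = 8.03/2.20 = 3.65000
β = √(1 − 1/γ²) = √(1 − 1/3.65000²) = 0.9617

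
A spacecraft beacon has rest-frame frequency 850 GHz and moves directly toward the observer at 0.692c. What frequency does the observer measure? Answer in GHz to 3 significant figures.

f_obs ≈ 1990 GHz

Relativistic Doppler: f_obs = f_src √((1+β)/(1−β))
= 850 × √(1.6920/0.30800) = 850 × 2.3438 = 1990 GHz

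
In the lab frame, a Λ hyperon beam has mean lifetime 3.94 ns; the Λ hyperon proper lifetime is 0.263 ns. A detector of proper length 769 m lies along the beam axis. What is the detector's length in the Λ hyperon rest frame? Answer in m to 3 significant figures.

L ≈ 51.3 m

Time dilation ⇒ γ = Δt/τ₀ = 3.94/0.263 = 14.981
Length contraction: L = L₀/γ = 769/14.981 = 51.3 m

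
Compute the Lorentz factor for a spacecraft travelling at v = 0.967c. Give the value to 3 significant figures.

γ ≈ 3.93

γ = 1/√(1 − β²) = 1/√(1 − 0.967²) = 1/√(0.064911) = 3.93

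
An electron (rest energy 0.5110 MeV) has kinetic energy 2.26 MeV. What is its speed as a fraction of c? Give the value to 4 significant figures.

γ = 1 + K/(m₀c²) = 1 + 2.26/0.5110 = 5.42270
β = √(1 − 1/γ²) = 0.9828

β ≈ 0.9828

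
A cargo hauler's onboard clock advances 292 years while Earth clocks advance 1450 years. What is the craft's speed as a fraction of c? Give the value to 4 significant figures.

γ = Δt/τ₀ = 1450/292 = 4.96575
β = √(1 − 1/γ²) = √(1 − 1/4.96575²) = 0.9795

β ≈ 0.9795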